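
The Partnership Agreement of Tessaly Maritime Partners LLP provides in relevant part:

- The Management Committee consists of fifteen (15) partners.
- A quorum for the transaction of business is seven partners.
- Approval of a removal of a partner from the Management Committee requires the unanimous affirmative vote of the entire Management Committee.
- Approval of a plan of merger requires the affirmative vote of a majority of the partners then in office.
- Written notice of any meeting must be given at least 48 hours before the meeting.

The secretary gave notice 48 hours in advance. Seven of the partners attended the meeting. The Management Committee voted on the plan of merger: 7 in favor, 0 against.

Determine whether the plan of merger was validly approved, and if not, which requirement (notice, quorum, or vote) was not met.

Invalid — vote requirement not satisfied.

Notice: 48 hours given; 48 required (48 ≥ 48). Satisfied.
Quorum: 7 present; quorum is 7. Satisfied.
Vote: the plan of merger requires a majority of the partners then in office (15). A majority of 15 is 8, so 8 affirmative votes are needed; 7 voted in favor. Not satisfied.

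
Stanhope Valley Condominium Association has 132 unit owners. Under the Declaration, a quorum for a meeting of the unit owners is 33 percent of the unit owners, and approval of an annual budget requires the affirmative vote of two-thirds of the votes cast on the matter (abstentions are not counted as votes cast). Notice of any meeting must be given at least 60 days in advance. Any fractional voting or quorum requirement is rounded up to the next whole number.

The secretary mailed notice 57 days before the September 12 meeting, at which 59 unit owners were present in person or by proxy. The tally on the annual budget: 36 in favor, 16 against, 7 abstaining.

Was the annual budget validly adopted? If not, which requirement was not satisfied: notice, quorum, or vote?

Notice: 57 days given; 60 required. Not satisfied.
Quorum: 33% of 132 = 43.56, rounded up to 44; 59 present. Satisfied.
Vote: requires two-thirds of the votes cast (59 − 7 abstaining = 52); 2/3 of 52 = 34.67, rounded up to 35, so 35 needed; 36 in favor. Satisfied.

Invalid — notice requirement not satisfied.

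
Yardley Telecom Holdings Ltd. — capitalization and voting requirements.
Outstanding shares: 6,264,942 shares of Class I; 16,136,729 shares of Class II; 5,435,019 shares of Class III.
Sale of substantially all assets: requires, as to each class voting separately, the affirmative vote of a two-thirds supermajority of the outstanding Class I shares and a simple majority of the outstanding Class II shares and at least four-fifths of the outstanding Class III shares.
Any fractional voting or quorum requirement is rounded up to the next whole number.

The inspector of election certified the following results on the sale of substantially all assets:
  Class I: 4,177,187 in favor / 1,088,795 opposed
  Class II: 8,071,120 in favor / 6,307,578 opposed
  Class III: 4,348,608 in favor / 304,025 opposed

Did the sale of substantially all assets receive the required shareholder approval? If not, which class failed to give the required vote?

Class I: 2/3 of 6264942 = 4176628; 4,176,628 required, 4,177,187 in favor — approved.
Class II: a majority of 16136729 is 8068365; 8,068,365 required, 8,071,120 in favor — approved.
Class III: 4/5 of 5435019 = 4348015.20, rounded up to 4348016; 4,348,016 required, 4,348,608 in favor — approved.

Approved — every class gave the required vote.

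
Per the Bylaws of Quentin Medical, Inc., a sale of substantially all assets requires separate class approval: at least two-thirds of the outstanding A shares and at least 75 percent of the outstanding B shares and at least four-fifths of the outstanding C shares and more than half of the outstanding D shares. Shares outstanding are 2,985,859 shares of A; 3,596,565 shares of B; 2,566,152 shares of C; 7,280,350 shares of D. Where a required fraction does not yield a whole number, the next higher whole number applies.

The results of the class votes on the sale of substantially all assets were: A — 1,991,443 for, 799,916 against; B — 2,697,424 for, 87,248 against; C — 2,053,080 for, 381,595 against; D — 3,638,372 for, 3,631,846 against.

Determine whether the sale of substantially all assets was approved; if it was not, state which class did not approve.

A: 2/3 of 2985859 = 1990572.67, rounded up to 1990573; 1,990,573 required, 1,991,443 in favor — approved.
B: 3/4 of 3596565 = 2697423.75, rounded up to 2697424; 2,697,424 required, 2,697,424 in favor — approved.
C: 4/5 of 2566152 = 2052921.60, rounded up to 2052922; 2,052,922 required, 2,053,080 in favor — approved.
D: a majority of 7280350 is 3640176; 3,640,176 required, 3,638,372 in favor — not approved.

Not approved — the D shares did not give the required vote.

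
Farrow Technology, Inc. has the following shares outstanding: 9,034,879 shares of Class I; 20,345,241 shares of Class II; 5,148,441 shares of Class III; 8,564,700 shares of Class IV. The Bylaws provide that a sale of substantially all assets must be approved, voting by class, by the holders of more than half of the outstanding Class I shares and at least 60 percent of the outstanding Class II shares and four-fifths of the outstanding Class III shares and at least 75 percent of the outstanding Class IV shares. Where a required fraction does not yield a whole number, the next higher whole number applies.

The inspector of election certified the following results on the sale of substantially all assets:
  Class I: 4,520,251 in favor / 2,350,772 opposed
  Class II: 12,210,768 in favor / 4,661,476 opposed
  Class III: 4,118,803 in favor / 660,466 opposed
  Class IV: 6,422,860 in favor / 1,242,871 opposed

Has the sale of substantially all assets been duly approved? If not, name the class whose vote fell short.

Not approved — the Class IV shares did not give the required vote.

Class I: a majority of 9034879 is 4517440; 4,517,440 required, 4,520,251 in favor — approved.
Class II: 3/5 of 20345241 = 12207144.60, rounded up to 12207145; 12,207,145 required, 12,210,768 in favor — approved.
Class III: 4/5 of 5148441 = 4118752.80, rounded up to 4118753; 4,118,753 required, 4,118,803 in favor — approved.
Class IV: 3/4 of 8564700 = 6423525; 6,423,525 required, 6,422,860 in favor — not approved.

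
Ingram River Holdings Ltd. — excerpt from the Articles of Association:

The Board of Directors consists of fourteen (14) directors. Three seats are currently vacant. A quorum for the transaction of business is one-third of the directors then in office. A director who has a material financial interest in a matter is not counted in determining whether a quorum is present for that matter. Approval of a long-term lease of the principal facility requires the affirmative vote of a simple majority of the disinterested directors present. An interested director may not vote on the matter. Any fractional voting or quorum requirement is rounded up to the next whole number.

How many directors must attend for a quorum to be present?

1/3 of 11 = 3.67, rounded up to 4.

4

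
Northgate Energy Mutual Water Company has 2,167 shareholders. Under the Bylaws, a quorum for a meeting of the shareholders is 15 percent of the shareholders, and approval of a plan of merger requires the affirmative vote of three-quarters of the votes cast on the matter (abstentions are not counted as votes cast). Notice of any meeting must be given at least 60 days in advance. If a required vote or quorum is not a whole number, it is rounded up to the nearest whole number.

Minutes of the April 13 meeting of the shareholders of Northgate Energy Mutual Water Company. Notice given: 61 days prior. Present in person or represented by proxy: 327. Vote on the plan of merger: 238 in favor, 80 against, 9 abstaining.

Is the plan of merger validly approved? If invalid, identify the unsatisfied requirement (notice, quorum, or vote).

Notice: 61 days given; 60 required. Satisfied.
Quorum: 15% of 2,167 = 325.05, rounded up to 326; 327 present. Satisfied.
Vote: requires three-fourths of the votes cast (327 − 9 abstaining = 318); 3/4 of 318 = 238.50, rounded up to 239, so 239 needed; 238 in favor. Not satisfied.

Invalid — vote requirement not satisfied.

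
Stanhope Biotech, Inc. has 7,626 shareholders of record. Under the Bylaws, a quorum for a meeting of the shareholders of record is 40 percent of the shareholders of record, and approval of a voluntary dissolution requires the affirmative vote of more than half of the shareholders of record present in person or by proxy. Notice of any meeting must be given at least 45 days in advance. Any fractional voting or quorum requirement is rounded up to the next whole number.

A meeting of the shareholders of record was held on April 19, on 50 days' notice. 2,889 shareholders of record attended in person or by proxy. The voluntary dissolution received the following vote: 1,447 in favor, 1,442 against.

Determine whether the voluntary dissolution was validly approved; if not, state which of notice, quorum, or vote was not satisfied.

Invalid — quorum requirement not satisfied.

Notice: 50 days given; 45 required. Satisfied.
Quorum: 40% of 7,626 = 3,050.40, rounded up to 3,051; 2,889 present. Not satisfied.
Vote: requires a majority of those present (2,889); a majority of 2889 is 1445, so 1,445 needed; 1,447 in favor. Satisfied.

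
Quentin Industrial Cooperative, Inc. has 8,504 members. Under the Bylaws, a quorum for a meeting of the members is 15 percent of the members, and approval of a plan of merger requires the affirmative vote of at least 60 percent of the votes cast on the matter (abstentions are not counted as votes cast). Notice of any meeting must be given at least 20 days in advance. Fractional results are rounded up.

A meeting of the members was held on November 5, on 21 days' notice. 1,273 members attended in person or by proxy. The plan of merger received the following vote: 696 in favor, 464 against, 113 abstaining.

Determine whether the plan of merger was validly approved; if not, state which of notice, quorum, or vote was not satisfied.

Invalid — quorum requirement not satisfied.

Notice: 21 days given; 20 required. Satisfied.
Quorum: 15% of 8,504 = 1,275.60, rounded up to 1,276; 1,273 present. Not satisfied.
Vote: requires three-fifths of the votes cast (1,273 − 113 abstaining = 1,160); 3/5 of 1160 = 696, so 696 needed; 696 in favor. Satisfied.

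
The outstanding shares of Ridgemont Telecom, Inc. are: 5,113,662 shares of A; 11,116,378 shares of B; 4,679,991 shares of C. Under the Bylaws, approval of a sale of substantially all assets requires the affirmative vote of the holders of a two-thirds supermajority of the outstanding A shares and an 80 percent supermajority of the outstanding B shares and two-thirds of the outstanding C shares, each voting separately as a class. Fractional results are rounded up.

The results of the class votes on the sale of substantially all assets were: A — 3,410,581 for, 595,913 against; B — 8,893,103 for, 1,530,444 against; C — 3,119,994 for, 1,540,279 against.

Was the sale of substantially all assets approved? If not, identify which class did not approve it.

Approved — every class gave the required vote.

A: 2/3 of 5113662 = 3409108; 3,409,108 required, 3,410,581 in favor — approved.
B: 4/5 of 11116378 = 8893102.40, rounded up to 8893103; 8,893,103 required, 8,893,103 in favor — approved.
C: 2/3 of 4679991 = 3119994; 3,119,994 required, 3,119,994 in favor — approved.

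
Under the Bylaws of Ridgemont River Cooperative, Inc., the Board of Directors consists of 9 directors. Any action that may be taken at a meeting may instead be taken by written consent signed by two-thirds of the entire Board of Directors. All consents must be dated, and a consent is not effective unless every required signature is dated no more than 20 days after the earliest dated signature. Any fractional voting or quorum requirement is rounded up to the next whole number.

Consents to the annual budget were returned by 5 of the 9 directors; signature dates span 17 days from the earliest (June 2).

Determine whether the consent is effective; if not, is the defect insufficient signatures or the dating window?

Signatures required: two-thirds of 9 — 2/3 of 9 = 6, so 6 needed; 5 signed. Insufficient.
Dating window: the latest signature is 17 days after the earliest; the limit is 20 days. Within the window.

Not effective — insufficient signatures.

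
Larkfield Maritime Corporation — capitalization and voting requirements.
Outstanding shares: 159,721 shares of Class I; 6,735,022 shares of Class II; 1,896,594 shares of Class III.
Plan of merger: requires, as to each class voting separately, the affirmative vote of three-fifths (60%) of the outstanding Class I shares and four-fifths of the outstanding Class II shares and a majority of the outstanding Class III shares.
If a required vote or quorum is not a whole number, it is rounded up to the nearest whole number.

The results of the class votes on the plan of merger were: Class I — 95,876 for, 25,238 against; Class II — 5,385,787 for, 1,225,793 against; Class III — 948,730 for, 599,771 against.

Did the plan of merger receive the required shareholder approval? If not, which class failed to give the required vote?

Not approved — the Class II shares did not give the required vote.

Class I: 3/5 of 159721 = 95832.60, rounded up to 95833; 95,833 required, 95,876 in favor — approved.
Class II: 4/5 of 6735022 = 5388017.60, rounded up to 5388018; 5,388,018 required, 5,385,787 in favor — not approved.
Class III: a majority of 1896594 is 948298; 948,298 required, 948,730 in favor — approved.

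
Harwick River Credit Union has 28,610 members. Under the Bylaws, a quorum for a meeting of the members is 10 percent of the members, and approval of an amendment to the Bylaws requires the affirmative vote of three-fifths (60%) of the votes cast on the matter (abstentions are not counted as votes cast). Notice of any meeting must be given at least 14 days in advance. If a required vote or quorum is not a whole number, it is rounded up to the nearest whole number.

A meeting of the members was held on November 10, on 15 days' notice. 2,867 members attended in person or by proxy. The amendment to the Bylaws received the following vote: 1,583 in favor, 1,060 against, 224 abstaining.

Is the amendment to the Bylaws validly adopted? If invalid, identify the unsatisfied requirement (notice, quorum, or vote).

Invalid — vote requirement not satisfied.

Notice: 15 days given; 14 required. Satisfied.
Quorum: 10% of 28,610 = 2,861; 2,867 present. Satisfied.
Vote: requires three-fifths of the votes cast (2,867 − 224 abstaining = 2,643); 3/5 of 2643 = 1585.80, rounded up to 1586, so 1,586 needed; 1,583 in favor. Not satisfied.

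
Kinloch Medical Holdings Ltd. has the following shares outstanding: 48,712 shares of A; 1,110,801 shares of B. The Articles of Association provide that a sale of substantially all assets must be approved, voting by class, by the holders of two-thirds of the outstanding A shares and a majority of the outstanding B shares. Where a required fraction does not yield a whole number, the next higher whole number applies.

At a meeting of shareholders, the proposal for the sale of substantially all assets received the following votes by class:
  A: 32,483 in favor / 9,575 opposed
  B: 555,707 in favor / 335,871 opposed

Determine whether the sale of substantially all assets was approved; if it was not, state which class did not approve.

Approved — every class gave the required vote.

A: 2/3 of 48712 = 32474.67, rounded up to 32475; 32,475 required, 32,483 in favor — approved.
B: a majority of 1110801 is 555401; 555,401 required, 555,707 in favor — approved.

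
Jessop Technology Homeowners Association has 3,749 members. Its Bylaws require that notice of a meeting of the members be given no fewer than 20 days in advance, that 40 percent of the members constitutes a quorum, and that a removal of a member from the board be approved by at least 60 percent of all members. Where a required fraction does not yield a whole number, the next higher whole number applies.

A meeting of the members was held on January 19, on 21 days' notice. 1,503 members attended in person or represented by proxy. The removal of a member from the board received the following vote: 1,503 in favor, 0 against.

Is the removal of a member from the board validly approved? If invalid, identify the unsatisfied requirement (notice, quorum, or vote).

Notice: 21 days given; 20 required. Satisfied.
Quorum: 40% of 3,749 = 1,499.60, rounded up to 1,500; 1,503 present. Satisfied.
Vote: requires three-fifths of all members (3,749); 3/5 of 3749 = 2249.40, rounded up to 2250, so 2,250 needed; 1,503 in favor. Not satisfied.

Invalid — vote requirement not satisfied.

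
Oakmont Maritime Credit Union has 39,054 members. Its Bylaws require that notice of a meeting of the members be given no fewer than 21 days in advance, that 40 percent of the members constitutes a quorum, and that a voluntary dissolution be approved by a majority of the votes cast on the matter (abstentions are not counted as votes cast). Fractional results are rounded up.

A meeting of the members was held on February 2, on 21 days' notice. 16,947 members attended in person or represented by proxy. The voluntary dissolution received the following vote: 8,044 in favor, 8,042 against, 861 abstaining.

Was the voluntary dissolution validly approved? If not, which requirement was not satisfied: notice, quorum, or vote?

Valid — all requirements satisfied.

Notice: 21 days given; 21 required. Satisfied.
Quorum: 40% of 39,054 = 15,621.60, rounded up to 15,622; 16,947 present. Satisfied.
Vote: requires a majority of the votes cast (16,947 − 861 abstaining = 16,086); a majority of 16086 is 8044, so 8,044 needed; 8,044 in favor. Satisfied.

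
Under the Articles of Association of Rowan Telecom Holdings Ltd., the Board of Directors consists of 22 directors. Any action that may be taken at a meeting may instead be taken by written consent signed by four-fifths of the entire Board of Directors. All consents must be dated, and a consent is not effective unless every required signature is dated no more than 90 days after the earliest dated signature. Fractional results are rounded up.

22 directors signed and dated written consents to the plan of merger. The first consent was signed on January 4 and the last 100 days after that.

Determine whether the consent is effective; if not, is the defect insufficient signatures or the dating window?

Not effective — dating-window requirement not satisfied.

Signatures required: four-fifths of 22 — 4/5 of 22 = 17.60, rounded up to 18, so 18 needed; 22 signed. Sufficient.
Dating window: the latest signature is 100 days after the earliest; the limit is 90 days. Outside the window.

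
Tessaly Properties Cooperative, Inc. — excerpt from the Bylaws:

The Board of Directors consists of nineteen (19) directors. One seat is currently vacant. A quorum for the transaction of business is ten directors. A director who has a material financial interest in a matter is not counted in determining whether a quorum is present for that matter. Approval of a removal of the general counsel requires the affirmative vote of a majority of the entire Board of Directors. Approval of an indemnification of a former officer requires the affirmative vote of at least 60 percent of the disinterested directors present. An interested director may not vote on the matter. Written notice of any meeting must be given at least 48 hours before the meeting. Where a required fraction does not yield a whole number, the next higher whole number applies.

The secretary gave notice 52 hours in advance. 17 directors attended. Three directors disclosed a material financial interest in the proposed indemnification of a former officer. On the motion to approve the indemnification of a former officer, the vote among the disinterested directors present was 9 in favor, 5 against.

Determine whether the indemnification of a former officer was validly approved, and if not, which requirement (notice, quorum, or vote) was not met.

Notice: 52 hours given; 48 required (52 ≥ 48). Satisfied.
Quorum: 17 present, but the 3 interested directors do not count, leaving 14. Quorum is 10. Satisfied.
Vote: the indemnification of a former officer requires three-fifths of the disinterested directors present (17 − 3 = 14). 3/5 of 14 = 8.40, rounded up to 9, so 9 affirmative votes are needed; 9 voted in favor. Satisfied.

Valid — all requirements satisfied.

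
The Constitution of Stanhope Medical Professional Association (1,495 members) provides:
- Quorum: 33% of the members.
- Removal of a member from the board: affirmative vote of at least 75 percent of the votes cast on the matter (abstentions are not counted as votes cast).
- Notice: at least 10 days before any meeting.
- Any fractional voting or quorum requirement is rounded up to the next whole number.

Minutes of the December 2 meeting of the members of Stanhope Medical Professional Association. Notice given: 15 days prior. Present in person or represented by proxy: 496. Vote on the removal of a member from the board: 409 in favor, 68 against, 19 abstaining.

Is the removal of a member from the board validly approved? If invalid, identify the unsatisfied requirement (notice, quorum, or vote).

Valid — all requirements satisfied.

Notice: 15 days given; 10 required. Satisfied.
Quorum: 33% of 1,495 = 493.35, rounded up to 494; 496 present. Satisfied.
Vote: requires three-fourths of the votes cast (496 − 19 abstaining = 477); 3/4 of 477 = 357.75, rounded up to 358, so 358 needed; 409 in favor. Satisfied.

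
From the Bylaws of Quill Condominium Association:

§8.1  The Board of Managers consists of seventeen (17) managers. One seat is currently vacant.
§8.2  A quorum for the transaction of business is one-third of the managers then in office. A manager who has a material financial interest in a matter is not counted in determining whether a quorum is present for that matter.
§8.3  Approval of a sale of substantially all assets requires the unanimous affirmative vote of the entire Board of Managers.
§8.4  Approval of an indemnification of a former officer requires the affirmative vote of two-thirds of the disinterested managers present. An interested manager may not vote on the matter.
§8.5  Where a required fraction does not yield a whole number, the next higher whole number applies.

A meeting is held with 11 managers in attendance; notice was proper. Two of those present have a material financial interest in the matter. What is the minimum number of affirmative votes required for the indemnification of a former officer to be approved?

The indemnification of a former officer requires two-thirds of the disinterested managers present (11 − 2 = 9).
2/3 of 9 = 6.

6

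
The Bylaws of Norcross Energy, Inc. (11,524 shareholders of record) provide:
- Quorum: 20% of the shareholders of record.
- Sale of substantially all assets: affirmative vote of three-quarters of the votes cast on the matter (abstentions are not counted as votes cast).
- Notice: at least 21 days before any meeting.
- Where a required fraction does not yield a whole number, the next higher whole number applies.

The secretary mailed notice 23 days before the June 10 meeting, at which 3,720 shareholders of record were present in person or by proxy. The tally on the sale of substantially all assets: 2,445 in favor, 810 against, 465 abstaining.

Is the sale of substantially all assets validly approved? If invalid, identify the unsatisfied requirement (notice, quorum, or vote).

Notice: 23 days given; 21 required. Satisfied.
Quorum: 20% of 11,524 = 2,304.80, rounded up to 2,305; 3,720 present. Satisfied.
Vote: requires three-fourths of the votes cast (3,720 − 465 abstaining = 3,255); 3/4 of 3255 = 2441.25, rounded up to 2442, so 2,442 needed; 2,445 in favor. Satisfied.

Valid — all requirements satisfied.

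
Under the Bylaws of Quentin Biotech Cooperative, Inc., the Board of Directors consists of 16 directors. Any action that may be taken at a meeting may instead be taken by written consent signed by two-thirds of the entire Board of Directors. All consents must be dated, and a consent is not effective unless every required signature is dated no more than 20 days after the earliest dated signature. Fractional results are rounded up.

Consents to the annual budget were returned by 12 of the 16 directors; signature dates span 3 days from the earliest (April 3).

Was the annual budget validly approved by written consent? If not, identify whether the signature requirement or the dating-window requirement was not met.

Effective — both the signature and dating-window requirements are satisfied.

Signatures required: two-thirds of 16 — 2/3 of 16 = 10.67, rounded up to 11, so 11 needed; 12 signed. Sufficient.
Dating window: the latest signature is 3 days after the earliest; the limit is 20 days. Within the window.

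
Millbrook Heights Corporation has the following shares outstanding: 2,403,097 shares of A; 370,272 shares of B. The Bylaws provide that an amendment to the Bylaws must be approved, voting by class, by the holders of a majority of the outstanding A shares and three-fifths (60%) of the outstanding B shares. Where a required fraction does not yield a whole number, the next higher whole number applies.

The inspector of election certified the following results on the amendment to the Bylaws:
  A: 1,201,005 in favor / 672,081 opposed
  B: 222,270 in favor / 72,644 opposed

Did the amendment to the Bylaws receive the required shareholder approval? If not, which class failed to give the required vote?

A: a majority of 2403097 is 1201549; 1,201,549 required, 1,201,005 in favor — not approved.
B: 3/5 of 370272 = 222163.20, rounded up to 222164; 222,164 required, 222,270 in favor — approved.

Not approved — the A shares did not give the required vote.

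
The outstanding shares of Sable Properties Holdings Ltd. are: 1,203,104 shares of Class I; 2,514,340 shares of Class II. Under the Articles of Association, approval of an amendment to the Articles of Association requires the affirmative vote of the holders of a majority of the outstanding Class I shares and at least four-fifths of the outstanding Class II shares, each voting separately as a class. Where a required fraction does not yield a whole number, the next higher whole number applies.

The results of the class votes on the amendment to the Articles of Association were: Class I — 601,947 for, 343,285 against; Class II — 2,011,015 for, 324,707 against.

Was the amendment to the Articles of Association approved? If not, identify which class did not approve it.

Class I: a majority of 1203104 is 601553; 601,553 required, 601,947 in favor — approved.
Class II: 4/5 of 2514340 = 2011472; 2,011,472 required, 2,011,015 in favor — not approved.

Not approved — the Class II shares did not give the required vote.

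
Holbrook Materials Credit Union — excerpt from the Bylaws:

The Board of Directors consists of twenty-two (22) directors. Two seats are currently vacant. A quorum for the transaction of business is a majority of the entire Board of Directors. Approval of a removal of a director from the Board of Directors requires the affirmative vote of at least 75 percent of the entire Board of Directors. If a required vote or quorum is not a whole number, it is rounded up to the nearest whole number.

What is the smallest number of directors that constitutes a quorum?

12

A majority of 22 is 12.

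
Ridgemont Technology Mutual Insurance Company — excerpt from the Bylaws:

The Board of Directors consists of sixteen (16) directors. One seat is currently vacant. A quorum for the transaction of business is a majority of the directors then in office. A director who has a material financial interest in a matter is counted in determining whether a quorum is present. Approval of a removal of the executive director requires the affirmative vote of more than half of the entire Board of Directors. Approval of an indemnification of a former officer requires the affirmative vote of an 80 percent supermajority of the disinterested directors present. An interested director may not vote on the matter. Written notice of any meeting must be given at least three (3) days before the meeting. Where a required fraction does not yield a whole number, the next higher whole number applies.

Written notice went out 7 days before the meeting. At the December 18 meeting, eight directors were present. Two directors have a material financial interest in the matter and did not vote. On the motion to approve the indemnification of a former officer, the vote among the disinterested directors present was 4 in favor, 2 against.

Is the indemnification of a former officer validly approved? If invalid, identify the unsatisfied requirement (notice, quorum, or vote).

Invalid — vote requirement not satisfied.

Notice: 7 days given; 3 required (7 ≥ 3). Satisfied.
Quorum: 8 present (interested directors count toward quorum); quorum is 8. Satisfied.
Vote: the indemnification of a former officer requires four-fifths of the disinterested directors present (8 − 2 = 6). 4/5 of 6 = 4.80, rounded up to 5, so 5 affirmative votes are needed; 4 voted in favor. Not satisfied.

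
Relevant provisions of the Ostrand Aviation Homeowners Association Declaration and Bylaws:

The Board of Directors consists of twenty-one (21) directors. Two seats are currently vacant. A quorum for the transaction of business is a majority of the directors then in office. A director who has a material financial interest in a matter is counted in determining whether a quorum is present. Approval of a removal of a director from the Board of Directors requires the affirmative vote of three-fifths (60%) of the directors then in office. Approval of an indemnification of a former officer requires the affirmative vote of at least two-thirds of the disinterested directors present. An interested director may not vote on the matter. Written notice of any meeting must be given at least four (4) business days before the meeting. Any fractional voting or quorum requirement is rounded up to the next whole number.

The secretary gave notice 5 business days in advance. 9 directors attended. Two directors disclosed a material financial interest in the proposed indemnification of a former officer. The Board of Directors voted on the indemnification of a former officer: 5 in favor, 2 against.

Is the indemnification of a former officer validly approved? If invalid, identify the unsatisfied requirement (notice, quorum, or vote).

Invalid — quorum requirement not satisfied.

Notice: 5 business days given; 4 required (5 ≥ 4). Satisfied.
Quorum: 9 present (interested directors count toward quorum); quorum is 10. Not satisfied.
Vote: the indemnification of a former officer requires two-thirds of the disinterested directors present (9 − 2 = 7). 2/3 of 7 = 4.67, rounded up to 5, so 5 affirmative votes are needed; 5 voted in favor. Satisfied. (Moot — without a quorum no business can be validly transacted.)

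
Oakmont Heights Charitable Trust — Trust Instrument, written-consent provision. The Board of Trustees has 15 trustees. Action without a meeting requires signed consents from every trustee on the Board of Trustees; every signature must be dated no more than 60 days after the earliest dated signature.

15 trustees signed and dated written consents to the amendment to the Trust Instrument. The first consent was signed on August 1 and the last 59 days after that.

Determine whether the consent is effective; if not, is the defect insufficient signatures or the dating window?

Effective — both the signature and dating-window requirements are satisfied.

Signatures required: all of 15 — unanimous means all 15, so 15 needed; 15 signed. Sufficient.
Dating window: the latest signature is 59 days after the earliest; the limit is 60 days. Within the window.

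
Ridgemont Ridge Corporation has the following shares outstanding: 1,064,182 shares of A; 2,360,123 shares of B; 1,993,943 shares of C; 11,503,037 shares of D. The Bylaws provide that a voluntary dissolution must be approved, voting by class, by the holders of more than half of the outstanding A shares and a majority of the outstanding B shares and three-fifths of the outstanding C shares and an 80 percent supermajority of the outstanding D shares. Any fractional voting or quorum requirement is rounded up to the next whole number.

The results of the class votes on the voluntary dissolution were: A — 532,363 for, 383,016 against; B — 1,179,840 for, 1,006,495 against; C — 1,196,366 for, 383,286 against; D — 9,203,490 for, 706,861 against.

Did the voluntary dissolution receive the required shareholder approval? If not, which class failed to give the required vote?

Not approved — the B shares did not give the required vote.

A: a majority of 1064182 is 532092; 532,092 required, 532,363 in favor — approved.
B: a majority of 2360123 is 1180062; 1,180,062 required, 1,179,840 in favor — not approved.
C: 3/5 of 1993943 = 1196365.80, rounded up to 1196366; 1,196,366 required, 1,196,366 in favor — approved.
D: 4/5 of 11503037 = 9202429.60, rounded up to 9202430; 9,202,430 required, 9,203,490 in favor — approved.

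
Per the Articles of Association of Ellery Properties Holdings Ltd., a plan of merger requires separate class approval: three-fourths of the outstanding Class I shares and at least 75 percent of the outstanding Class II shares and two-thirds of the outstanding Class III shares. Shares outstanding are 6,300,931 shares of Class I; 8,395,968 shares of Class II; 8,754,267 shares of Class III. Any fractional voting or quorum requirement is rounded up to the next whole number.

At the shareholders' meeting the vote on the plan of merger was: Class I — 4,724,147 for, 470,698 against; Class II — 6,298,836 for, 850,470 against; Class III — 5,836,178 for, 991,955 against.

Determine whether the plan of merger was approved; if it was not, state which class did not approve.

Class I: 3/4 of 6300931 = 4725698.25, rounded up to 4725699; 4,725,699 required, 4,724,147 in favor — not approved.
Class II: 3/4 of 8395968 = 6296976; 6,296,976 required, 6,298,836 in favor — approved.
Class III: 2/3 of 8754267 = 5836178; 5,836,178 required, 5,836,178 in favor — approved.

Not approved — the Class I shares did not give the required vote.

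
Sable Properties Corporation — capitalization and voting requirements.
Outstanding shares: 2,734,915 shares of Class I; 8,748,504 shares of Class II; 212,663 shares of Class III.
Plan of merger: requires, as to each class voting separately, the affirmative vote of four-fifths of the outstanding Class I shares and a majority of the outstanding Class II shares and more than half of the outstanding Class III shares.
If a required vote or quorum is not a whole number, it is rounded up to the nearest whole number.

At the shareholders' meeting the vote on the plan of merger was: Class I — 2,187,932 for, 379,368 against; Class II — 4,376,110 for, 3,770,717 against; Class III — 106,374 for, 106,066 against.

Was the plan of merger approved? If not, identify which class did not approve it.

Class I: 4/5 of 2734915 = 2187932; 2,187,932 required, 2,187,932 in favor — approved.
Class II: a majority of 8748504 is 4374253; 4,374,253 required, 4,376,110 in favor — approved.
Class III: a majority of 212663 is 106332; 106,332 required, 106,374 in favor — approved.

Approved — every class gave the required vote.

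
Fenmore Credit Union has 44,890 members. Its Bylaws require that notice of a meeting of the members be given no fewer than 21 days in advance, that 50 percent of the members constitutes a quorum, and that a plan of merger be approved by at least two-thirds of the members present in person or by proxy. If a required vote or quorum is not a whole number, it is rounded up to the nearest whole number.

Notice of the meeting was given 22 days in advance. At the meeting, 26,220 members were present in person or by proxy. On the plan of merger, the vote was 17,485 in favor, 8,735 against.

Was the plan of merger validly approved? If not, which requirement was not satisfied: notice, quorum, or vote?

Notice: 22 days given; 21 required. Satisfied.
Quorum: 50% of 44,890 = 22,445; 26,220 present. Satisfied.
Vote: requires two-thirds of those present (26,220); 2/3 of 26220 = 17480, so 17,480 needed; 17,485 in favor. Satisfied.

Valid — all requirements satisfied.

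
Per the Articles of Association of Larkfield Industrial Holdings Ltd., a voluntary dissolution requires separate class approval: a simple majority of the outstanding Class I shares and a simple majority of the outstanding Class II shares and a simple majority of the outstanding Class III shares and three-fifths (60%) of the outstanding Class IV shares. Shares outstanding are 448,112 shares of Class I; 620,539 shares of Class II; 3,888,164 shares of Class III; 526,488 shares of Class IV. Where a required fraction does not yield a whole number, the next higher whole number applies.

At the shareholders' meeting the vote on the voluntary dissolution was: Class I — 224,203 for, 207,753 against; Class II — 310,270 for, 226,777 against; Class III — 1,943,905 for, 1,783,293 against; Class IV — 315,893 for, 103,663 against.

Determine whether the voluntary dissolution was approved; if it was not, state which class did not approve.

Class I: a majority of 448112 is 224057; 224,057 required, 224,203 in favor — approved.
Class II: a majority of 620539 is 310270; 310,270 required, 310,270 in favor — approved.
Class III: a majority of 3888164 is 1944083; 1,944,083 required, 1,943,905 in favor — not approved.
Class IV: 3/5 of 526488 = 315892.80, rounded up to 315893; 315,893 required, 315,893 in favor — approved.

Not approved — the Class III shares did not give the required vote.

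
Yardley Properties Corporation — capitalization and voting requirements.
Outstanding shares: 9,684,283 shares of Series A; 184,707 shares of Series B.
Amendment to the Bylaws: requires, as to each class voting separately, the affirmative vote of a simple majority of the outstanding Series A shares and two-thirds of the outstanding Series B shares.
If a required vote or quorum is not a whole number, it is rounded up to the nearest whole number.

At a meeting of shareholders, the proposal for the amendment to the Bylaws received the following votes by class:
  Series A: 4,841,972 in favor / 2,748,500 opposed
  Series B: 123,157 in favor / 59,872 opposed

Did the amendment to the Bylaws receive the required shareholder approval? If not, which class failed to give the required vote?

Series A: a majority of 9684283 is 4842142; 4,842,142 required, 4,841,972 in favor — not approved.
Series B: 2/3 of 184707 = 123138; 123,138 required, 123,157 in favor — approved.

Not approved — the Series A shares did not give the required vote.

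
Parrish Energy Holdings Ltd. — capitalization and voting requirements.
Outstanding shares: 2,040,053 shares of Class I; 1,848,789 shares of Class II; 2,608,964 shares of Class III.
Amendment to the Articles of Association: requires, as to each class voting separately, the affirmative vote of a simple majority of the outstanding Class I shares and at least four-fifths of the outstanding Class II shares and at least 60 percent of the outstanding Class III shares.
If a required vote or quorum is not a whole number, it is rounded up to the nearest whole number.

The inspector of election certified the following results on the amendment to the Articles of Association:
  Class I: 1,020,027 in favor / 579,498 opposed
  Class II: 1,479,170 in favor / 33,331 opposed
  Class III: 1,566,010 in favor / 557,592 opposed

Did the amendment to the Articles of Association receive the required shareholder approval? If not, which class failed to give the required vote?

Class I: a majority of 2040053 is 1020027; 1,020,027 required, 1,020,027 in favor — approved.
Class II: 4/5 of 1848789 = 1479031.20, rounded up to 1479032; 1,479,032 required, 1,479,170 in favor — approved.
Class III: 3/5 of 2608964 = 1565378.40, rounded up to 1565379; 1,565,379 required, 1,566,010 in favor — approved.

Approved — every class gave the required vote.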